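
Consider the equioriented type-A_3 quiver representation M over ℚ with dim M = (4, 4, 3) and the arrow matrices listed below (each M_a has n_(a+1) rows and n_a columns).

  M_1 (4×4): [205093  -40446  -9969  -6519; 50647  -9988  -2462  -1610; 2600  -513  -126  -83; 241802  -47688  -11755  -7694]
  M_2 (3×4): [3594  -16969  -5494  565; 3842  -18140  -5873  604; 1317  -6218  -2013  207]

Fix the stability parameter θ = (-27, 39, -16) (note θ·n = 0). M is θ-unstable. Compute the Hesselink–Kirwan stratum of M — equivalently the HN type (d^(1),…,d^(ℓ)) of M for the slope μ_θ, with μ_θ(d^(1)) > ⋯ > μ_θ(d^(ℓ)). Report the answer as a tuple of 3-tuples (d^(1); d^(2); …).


Interval decomposition of M: I[1,2], I[1,3]^3.
HN type (ℓ=3): μ^(1)=39; μ^(2)=23/2; μ^(3)=-27

((0, 1, 0); (0, 3, 3); (4, 0, 0))


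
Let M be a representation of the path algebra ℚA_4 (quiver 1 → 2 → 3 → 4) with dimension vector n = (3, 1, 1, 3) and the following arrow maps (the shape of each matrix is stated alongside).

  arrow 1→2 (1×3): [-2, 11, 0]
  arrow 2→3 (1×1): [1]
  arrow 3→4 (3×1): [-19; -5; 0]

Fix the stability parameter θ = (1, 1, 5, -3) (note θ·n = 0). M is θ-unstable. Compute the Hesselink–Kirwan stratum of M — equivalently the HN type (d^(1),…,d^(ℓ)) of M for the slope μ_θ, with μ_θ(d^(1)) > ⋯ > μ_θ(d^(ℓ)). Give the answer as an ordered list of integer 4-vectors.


Interval decomposition of M: I[1,1]^2, I[1,4], I[4,4]^2.
HN type (ℓ=2): μ^(1)=1; μ^(2)=-3

((3, 1, 1, 1); (0, 0, 0, 2))


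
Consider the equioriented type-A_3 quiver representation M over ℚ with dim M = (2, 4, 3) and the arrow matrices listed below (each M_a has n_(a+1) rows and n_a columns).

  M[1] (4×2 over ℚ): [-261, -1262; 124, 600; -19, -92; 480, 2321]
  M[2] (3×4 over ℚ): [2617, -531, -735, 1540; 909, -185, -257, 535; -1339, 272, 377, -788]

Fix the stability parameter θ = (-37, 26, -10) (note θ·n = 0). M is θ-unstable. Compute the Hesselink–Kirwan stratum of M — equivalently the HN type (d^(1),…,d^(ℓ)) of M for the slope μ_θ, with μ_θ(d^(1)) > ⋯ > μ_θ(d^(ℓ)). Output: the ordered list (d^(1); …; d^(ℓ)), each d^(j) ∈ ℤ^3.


Via rank(M_{q-1}∘⋯∘M_p): M ≅ I[1,2], I[1,3], I[2,3]^2.
μ_θ-semistable layers: μ^(1)=26; μ^(2)=8; μ^(3)=-37

((0, 1, 0); (0, 3, 3); (2, 0, 0))


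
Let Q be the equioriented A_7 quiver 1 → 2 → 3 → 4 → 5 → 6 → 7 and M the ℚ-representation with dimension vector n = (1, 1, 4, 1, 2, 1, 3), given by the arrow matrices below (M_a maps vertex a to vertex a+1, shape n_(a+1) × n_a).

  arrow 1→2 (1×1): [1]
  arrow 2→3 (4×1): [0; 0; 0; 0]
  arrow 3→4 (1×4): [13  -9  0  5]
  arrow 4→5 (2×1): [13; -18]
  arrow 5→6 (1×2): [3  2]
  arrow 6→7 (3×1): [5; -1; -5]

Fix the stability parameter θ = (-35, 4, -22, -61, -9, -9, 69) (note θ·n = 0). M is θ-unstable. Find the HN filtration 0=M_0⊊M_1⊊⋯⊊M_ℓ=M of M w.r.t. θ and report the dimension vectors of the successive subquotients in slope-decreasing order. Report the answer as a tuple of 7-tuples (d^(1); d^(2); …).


Barcode: M ≅ I[1,2], I[3,3]^3, I[3,7], I[5,5], I[7,7]^2. HN layers by μ_θ (6 steps, strictly decreasing):
  μ^(1)=69; μ^(2)=4; μ^(3)=-9; μ^(4)=-22; μ^(5)=-35; μ^(6)=-83/2

((0, 0, 0, 0, 0, 0, 3); (0, 1, 0, 0, 0, 0, 0); (0, 0, 0, 0, 2, 1, 0); (0, 0, 3, 0, 0, 0, 0); (1, 0, 0, 0, 0, 0, 0); (0, 0, 1, 1, 0, 0, 0))


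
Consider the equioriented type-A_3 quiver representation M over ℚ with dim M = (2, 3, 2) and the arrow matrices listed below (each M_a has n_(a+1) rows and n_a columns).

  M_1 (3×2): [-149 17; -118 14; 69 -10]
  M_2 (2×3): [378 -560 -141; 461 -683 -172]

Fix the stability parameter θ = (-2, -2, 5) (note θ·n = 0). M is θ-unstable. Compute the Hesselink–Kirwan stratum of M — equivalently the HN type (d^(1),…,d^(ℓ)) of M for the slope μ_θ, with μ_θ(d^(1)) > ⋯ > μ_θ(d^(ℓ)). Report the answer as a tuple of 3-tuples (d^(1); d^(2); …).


Barcode: M ≅ I[1,3]^2, I[2,2]. HN layers by μ_θ (2 steps, strictly decreasing):
  μ^(1)=5; μ^(2)=-2

((0, 0, 2); (2, 3, 0))


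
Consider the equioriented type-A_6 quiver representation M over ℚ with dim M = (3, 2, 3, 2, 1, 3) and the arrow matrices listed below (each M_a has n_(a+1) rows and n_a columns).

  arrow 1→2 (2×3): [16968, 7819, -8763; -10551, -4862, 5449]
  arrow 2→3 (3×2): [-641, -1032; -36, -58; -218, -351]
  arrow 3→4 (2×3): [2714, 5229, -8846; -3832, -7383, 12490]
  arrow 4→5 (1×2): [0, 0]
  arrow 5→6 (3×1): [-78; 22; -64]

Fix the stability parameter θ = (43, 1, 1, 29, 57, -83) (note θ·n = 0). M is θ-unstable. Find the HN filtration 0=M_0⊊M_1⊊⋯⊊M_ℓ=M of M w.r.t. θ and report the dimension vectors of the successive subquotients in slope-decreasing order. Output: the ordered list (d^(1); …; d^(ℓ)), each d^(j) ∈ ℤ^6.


Barcode: M ≅ I[1,1], I[1,3], I[1,4], I[3,4], I[5,6], I[6,6]^2. HN layers by μ_θ (6 steps, strictly decreasing):
  μ^(1)=43; μ^(2)=29; μ^(3)=15; μ^(4)=1; μ^(5)=-13; μ^(6)=-83

((1, 0, 0, 0, 0, 0); (0, 0, 0, 2, 0, 0); (2, 2, 2, 0, 0, 0); (0, 0, 1, 0, 0, 0); (0, 0, 0, 0, 1, 1); (0, 0, 0, 0, 0, 2))


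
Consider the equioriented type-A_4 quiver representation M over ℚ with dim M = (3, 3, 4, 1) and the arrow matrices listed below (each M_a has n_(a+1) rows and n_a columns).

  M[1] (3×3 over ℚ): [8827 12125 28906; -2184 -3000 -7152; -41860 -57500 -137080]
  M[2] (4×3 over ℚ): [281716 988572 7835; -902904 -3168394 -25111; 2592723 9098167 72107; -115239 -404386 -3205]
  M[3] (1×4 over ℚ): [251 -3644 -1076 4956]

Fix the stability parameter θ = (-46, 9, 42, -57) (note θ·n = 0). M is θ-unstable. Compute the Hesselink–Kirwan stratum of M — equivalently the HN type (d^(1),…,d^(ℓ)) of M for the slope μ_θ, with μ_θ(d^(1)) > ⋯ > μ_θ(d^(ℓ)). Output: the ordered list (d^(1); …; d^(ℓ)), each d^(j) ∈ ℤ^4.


Barcode: M ≅ I[1,1]^2, I[1,3], I[2,3], I[2,4], I[3,3]. HN layers by μ_θ (4 steps, strictly decreasing):
  μ^(1)=42; μ^(2)=9; μ^(3)=-2; μ^(4)=-46

((0, 0, 3, 0); (0, 2, 0, 0); (0, 1, 1, 1); (3, 0, 0, 0))


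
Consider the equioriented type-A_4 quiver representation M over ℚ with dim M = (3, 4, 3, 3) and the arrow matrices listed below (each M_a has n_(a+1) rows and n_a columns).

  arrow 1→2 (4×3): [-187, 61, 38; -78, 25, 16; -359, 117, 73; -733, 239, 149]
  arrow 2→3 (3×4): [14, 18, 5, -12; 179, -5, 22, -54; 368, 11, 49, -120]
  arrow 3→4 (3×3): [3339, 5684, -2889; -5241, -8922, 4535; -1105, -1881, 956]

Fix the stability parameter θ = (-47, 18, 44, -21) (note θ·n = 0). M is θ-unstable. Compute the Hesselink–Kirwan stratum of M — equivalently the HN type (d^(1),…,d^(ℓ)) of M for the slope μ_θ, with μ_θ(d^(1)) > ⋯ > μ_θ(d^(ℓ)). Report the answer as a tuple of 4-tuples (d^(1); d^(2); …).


Via rank(M_{q-1}∘⋯∘M_p): M ≅ I[1,4]^3, I[2,2].
μ_θ-semistable layers: μ^(1)=18; μ^(2)=41/3; μ^(3)=-47

((0, 1, 0, 0); (0, 3, 3, 3); (3, 0, 0, 0))


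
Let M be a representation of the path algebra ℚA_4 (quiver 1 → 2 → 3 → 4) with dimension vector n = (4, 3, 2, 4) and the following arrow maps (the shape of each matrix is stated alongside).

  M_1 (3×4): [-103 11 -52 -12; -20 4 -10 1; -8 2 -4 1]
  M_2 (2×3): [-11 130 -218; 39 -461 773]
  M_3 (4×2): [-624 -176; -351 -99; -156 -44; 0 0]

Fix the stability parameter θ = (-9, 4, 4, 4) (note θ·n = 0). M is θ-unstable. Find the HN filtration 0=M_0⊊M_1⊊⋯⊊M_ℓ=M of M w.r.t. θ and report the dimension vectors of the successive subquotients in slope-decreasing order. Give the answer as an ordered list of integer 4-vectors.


Barcode: M ≅ I[1,1], I[1,2], I[1,3], I[1,4], I[4,4]^3. HN layers by μ_θ (2 steps, strictly decreasing):
  μ^(1)=4; μ^(2)=-9

((0, 3, 2, 4); (4, 0, 0, 0))


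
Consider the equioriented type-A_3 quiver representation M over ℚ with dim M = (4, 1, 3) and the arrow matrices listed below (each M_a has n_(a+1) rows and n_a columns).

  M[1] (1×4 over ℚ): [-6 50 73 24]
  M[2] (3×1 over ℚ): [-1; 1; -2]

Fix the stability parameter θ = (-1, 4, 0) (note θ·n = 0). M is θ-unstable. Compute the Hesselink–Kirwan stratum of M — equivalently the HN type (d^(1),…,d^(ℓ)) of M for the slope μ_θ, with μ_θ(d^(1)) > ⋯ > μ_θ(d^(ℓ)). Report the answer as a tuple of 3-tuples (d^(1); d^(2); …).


Barcode: M ≅ I[1,1]^3, I[1,3], I[3,3]^2. HN layers by μ_θ (3 steps, strictly decreasing):
  μ^(1)=2; μ^(2)=0; μ^(3)=-1

((0, 1, 1); (0, 0, 2); (4, 0, 0))


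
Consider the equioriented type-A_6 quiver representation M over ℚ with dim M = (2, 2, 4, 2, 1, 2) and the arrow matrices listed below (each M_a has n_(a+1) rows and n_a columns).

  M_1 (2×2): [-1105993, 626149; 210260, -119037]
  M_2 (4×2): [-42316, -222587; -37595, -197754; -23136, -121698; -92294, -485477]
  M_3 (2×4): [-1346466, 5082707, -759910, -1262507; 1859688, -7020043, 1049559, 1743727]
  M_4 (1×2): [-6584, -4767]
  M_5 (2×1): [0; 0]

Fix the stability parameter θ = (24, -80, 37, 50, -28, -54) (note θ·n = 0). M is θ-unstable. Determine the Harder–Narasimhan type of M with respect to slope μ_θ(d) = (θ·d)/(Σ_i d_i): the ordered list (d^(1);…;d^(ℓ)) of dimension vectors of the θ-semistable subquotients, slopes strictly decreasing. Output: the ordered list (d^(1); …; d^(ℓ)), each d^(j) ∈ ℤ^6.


Barcode: M ≅ I[1,3], I[1,5], I[3,3], I[3,4], I[6,6]^2. HN layers by μ_θ (5 steps, strictly decreasing):
  μ^(1)=50; μ^(2)=37; μ^(3)=59/3; μ^(4)=-28; μ^(5)=-54

((0, 0, 0, 1, 0, 0); (0, 0, 3, 0, 0, 0); (0, 0, 1, 1, 1, 0); (2, 2, 0, 0, 0, 0); (0, 0, 0, 0, 0, 2))


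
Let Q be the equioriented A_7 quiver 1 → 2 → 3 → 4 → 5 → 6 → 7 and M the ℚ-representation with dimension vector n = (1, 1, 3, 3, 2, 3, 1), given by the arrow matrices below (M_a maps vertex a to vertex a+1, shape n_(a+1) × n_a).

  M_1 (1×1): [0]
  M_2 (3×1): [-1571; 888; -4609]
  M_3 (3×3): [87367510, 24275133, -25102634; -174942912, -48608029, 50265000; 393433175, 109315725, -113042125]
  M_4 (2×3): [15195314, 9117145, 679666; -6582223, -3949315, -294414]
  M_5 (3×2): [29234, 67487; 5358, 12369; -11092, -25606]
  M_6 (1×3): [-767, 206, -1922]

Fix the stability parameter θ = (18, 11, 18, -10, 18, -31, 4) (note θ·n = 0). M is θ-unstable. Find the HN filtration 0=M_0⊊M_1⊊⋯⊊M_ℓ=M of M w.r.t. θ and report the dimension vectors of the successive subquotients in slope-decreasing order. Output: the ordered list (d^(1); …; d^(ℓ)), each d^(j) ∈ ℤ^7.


Via rank(M_{q-1}∘⋯∘M_p): M ≅ I[1,1], I[2,3], I[3,4], I[3,5], I[4,7], I[6,6]^2.
μ_θ-semistable layers: μ^(1)=18; μ^(2)=11; μ^(3)=4; μ^(4)=-13/2; μ^(5)=-10; μ^(6)=-31

((1, 0, 1, 0, 1, 0, 0); (0, 1, 0, 0, 0, 0, 0); (0, 0, 2, 2, 0, 0, 1); (0, 0, 0, 0, 1, 1, 0); (0, 0, 0, 1, 0, 0, 0); (0, 0, 0, 0, 0, 2, 0))


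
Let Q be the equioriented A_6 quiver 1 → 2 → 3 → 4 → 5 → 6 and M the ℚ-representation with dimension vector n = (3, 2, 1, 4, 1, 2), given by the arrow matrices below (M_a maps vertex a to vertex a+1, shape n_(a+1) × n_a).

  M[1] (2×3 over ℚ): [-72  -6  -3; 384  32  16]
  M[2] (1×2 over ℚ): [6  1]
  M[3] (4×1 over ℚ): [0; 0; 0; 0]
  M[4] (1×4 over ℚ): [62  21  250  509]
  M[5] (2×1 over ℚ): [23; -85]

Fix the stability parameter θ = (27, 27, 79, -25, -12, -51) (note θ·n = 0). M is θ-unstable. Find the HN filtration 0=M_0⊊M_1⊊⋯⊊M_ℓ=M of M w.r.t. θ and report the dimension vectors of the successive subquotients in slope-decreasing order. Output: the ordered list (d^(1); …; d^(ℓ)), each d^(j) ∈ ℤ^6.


Interval decomposition of M: I[1,1]^2, I[1,3], I[2,2], I[4,4]^3, I[4,6], I[6,6].
HN type (ℓ=5): μ^(1)=79; μ^(2)=27; μ^(3)=-25; μ^(4)=-88/3; μ^(5)=-51

((0, 0, 1, 0, 0, 0); (3, 2, 0, 0, 0, 0); (0, 0, 0, 3, 0, 0); (0, 0, 0, 1, 1, 1); (0, 0, 0, 0, 0, 1))


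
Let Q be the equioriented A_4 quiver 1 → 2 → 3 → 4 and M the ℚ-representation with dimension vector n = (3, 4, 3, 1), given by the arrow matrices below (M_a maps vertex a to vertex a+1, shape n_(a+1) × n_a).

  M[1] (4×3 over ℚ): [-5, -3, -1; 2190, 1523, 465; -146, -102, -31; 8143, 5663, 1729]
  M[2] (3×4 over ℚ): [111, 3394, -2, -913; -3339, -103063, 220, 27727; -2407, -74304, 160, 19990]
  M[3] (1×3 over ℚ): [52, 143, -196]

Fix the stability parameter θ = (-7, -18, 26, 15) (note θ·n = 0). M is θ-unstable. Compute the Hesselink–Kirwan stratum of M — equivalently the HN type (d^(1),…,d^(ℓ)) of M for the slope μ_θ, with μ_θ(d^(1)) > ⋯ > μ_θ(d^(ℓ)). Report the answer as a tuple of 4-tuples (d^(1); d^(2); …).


Interval decomposition of M: I[1,3]^2, I[1,4], I[2,2].
HN type (ℓ=4): μ^(1)=26; μ^(2)=41/2; μ^(3)=-25/2; μ^(4)=-18

((0, 0, 2, 0); (0, 0, 1, 1); (3, 3, 0, 0); (0, 1, 0, 0))


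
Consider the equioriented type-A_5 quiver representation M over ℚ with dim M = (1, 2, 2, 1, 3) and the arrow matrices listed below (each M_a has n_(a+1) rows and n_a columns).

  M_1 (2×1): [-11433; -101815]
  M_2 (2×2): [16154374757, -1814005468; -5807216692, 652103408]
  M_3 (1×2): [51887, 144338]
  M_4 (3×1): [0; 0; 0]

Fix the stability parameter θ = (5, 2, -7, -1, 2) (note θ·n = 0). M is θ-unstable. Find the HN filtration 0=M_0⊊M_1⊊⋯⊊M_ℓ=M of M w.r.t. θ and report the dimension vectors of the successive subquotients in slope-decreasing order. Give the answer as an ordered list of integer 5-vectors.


Via rank(M_{q-1}∘⋯∘M_p): M ≅ I[1,4], I[2,2], I[3,3], I[5,5]^3.
μ_θ-semistable layers: μ^(1)=2; μ^(2)=-1/4; μ^(3)=-7

((0, 1, 0, 0, 3); (1, 1, 1, 1, 0); (0, 0, 1, 0, 0))


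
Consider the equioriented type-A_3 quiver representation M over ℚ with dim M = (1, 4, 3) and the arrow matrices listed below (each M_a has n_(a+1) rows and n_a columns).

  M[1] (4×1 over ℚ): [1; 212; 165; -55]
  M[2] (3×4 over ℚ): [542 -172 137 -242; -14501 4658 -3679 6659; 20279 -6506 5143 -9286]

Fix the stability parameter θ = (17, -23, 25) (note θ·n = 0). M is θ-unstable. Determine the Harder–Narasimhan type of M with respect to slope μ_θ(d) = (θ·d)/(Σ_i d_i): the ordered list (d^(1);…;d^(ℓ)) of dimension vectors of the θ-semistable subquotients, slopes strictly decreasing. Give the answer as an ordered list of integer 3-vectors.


Interval decomposition of M: I[1,3], I[2,2], I[2,3]^2.
HN type (ℓ=3): μ^(1)=25; μ^(2)=-3; μ^(3)=-23

((0, 0, 3); (1, 1, 0); (0, 3, 0))


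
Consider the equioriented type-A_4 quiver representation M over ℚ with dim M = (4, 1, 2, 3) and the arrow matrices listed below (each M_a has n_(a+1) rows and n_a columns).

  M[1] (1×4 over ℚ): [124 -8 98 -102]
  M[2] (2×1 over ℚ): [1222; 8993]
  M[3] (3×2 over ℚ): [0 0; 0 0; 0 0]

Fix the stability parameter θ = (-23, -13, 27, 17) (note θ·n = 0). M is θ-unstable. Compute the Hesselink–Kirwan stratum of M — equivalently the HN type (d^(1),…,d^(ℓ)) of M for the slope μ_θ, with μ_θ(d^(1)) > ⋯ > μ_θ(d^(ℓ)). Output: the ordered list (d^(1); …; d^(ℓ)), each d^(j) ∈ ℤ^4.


Via rank(M_{q-1}∘⋯∘M_p): M ≅ I[1,1]^3, I[1,3], I[3,3], I[4,4]^3.
μ_θ-semistable layers: μ^(1)=27; μ^(2)=17; μ^(3)=-13; μ^(4)=-23

((0, 0, 2, 0); (0, 0, 0, 3); (0, 1, 0, 0); (4, 0, 0, 0))


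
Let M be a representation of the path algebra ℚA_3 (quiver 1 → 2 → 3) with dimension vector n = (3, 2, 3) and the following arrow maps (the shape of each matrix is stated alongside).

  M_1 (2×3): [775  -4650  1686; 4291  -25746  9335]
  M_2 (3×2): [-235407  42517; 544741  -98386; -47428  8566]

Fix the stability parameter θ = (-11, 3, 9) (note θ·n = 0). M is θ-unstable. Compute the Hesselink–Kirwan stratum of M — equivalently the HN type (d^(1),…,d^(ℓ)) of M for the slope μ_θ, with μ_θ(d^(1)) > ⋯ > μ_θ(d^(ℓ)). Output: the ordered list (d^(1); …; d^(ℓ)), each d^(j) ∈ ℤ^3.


Barcode: M ≅ I[1,1], I[1,3]^2, I[3,3]. HN layers by μ_θ (3 steps, strictly decreasing):
  μ^(1)=9; μ^(2)=3; μ^(3)=-11

((0, 0, 3); (0, 2, 0); (3, 0, 0))


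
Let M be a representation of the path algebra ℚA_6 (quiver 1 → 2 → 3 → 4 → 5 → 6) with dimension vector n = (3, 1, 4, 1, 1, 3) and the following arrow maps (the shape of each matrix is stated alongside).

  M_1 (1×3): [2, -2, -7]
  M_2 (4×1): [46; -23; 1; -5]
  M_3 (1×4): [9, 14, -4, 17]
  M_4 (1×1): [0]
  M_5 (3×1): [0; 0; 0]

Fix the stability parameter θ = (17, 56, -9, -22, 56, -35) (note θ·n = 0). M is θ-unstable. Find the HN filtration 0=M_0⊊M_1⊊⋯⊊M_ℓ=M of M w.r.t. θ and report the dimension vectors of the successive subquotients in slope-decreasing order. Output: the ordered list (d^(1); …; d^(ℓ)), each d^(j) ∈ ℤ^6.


Via rank(M_{q-1}∘⋯∘M_p): M ≅ I[1,1]^2, I[1,4], I[3,3]^3, I[5,5], I[6,6]^3.
μ_θ-semistable layers: μ^(1)=56; μ^(2)=17; μ^(3)=21/2; μ^(4)=-9; μ^(5)=-35

((0, 0, 0, 0, 1, 0); (2, 0, 0, 0, 0, 0); (1, 1, 1, 1, 0, 0); (0, 0, 3, 0, 0, 0); (0, 0, 0, 0, 0, 3))


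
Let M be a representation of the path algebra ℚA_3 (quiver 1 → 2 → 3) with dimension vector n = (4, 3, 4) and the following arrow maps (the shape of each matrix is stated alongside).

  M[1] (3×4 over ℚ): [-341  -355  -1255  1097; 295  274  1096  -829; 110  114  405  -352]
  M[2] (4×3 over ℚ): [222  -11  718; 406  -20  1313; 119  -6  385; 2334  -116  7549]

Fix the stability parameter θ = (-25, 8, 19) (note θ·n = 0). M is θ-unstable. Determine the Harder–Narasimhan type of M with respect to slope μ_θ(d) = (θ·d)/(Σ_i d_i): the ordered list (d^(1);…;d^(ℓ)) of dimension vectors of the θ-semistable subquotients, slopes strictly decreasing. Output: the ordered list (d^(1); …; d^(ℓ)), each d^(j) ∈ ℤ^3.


Interval decomposition of M: I[1,1], I[1,3]^3, I[3,3].
HN type (ℓ=3): μ^(1)=19; μ^(2)=8; μ^(3)=-25

((0, 0, 4); (0, 3, 0); (4, 0, 0))


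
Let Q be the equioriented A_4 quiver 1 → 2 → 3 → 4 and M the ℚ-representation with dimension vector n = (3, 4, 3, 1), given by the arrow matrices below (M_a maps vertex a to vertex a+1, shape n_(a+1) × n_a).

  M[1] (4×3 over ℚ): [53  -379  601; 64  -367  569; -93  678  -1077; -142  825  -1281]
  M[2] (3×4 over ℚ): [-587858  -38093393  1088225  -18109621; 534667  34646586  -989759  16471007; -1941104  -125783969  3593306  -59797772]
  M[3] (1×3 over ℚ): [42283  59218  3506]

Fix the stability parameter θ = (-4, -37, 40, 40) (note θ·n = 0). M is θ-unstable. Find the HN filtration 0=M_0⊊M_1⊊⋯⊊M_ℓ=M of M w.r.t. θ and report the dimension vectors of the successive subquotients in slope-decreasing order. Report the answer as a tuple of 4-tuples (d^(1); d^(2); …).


Interval decomposition of M: I[1,3]^2, I[1,4], I[2,2].
HN type (ℓ=3): μ^(1)=40; μ^(2)=-41/2; μ^(3)=-37

((0, 0, 3, 1); (3, 3, 0, 0); (0, 1, 0, 0))


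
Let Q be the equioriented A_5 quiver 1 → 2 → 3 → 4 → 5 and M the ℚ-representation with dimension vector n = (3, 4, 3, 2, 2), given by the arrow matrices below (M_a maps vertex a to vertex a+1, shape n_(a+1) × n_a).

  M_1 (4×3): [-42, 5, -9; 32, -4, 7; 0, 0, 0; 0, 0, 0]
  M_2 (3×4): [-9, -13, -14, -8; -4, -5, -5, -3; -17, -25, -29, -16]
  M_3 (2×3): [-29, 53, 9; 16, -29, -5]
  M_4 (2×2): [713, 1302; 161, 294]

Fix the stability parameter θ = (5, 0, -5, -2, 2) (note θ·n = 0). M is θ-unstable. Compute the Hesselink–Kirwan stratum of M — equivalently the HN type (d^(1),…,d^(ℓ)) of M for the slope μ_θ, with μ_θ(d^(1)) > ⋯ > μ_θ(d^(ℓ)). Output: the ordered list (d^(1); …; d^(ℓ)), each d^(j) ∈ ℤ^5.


Via rank(M_{q-1}∘⋯∘M_p): M ≅ I[1,1], I[1,4], I[1,5], I[2,2], I[2,3], I[5,5].
μ_θ-semistable layers: μ^(1)=5; μ^(2)=2; μ^(3)=0; μ^(4)=-1/2; μ^(5)=-5/2

((1, 0, 0, 0, 0); (0, 0, 0, 0, 2); (0, 1, 0, 0, 0); (2, 2, 2, 2, 0); (0, 1, 1, 0, 0))


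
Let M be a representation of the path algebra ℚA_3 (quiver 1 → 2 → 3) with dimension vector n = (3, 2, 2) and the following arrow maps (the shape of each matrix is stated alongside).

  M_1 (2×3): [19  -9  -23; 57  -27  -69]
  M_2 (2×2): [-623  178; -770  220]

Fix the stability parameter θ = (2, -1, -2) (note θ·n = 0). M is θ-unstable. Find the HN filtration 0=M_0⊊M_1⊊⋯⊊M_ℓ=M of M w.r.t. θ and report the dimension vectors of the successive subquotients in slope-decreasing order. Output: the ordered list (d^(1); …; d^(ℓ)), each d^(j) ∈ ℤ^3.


Barcode: M ≅ I[1,1]^2, I[1,3], I[2,2], I[3,3]. HN layers by μ_θ (4 steps, strictly decreasing):
  μ^(1)=2; μ^(2)=-1/3; μ^(3)=-1; μ^(4)=-2

((2, 0, 0); (1, 1, 1); (0, 1, 0); (0, 0, 1))


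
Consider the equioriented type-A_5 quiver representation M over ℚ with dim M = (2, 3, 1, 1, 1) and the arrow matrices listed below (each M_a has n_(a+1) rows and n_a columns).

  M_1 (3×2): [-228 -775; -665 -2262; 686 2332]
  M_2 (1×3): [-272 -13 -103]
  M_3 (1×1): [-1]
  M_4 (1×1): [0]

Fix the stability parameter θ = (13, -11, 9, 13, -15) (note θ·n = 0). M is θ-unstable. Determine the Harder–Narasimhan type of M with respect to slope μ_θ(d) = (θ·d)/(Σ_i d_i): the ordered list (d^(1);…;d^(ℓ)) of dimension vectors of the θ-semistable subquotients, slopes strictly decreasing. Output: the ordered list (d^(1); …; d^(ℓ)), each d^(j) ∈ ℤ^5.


Interval decomposition of M: I[1,2], I[1,4], I[2,2], I[5,5].
HN type (ℓ=5): μ^(1)=13; μ^(2)=9; μ^(3)=1; μ^(4)=-11; μ^(5)=-15

((0, 0, 0, 1, 0); (0, 0, 1, 0, 0); (2, 2, 0, 0, 0); (0, 1, 0, 0, 0); (0, 0, 0, 0, 1))


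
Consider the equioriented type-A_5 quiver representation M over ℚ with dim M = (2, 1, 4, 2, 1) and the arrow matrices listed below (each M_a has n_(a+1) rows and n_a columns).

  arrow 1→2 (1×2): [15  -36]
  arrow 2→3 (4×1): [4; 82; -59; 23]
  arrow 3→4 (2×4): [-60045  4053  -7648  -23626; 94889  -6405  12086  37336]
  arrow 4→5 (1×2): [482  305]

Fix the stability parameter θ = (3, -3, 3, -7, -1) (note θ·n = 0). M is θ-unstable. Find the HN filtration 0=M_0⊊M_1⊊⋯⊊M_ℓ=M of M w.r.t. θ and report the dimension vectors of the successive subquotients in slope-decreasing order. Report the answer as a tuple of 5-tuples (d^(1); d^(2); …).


Barcode: M ≅ I[1,1], I[1,3], I[3,3], I[3,4], I[3,5]. HN layers by μ_θ (4 steps, strictly decreasing):
  μ^(1)=3; μ^(2)=0; μ^(3)=-1; μ^(4)=-2

((1, 0, 2, 0, 0); (1, 1, 0, 0, 0); (0, 0, 0, 0, 1); (0, 0, 2, 2, 0))


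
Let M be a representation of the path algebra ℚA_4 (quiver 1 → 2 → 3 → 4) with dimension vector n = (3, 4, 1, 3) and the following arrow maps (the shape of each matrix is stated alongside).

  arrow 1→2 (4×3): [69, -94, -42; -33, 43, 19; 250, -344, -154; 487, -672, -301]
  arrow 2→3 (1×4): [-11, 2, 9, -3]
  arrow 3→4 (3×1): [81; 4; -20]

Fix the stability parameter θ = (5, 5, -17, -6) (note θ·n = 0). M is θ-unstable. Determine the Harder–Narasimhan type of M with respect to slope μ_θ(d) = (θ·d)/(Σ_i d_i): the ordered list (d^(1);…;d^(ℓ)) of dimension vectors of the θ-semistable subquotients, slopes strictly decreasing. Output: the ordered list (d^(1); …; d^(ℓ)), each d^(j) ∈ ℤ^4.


Barcode: M ≅ I[1,2]^2, I[1,4], I[2,2], I[4,4]^2. HN layers by μ_θ (3 steps, strictly decreasing):
  μ^(1)=5; μ^(2)=-13/4; μ^(3)=-6

((2, 3, 0, 0); (1, 1, 1, 1); (0, 0, 0, 2))


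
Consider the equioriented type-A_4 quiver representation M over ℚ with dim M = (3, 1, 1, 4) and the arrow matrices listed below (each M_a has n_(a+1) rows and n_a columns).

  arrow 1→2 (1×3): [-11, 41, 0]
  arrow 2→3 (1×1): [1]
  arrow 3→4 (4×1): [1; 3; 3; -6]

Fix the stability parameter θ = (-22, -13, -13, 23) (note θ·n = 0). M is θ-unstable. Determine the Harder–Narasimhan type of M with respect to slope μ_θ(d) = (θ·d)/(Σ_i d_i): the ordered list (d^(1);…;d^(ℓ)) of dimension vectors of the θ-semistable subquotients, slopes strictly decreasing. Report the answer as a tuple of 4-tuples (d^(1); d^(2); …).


Via rank(M_{q-1}∘⋯∘M_p): M ≅ I[1,1]^2, I[1,4], I[4,4]^3.
μ_θ-semistable layers: μ^(1)=23; μ^(2)=-13; μ^(3)=-22

((0, 0, 0, 4); (0, 1, 1, 0); (3, 0, 0, 0))


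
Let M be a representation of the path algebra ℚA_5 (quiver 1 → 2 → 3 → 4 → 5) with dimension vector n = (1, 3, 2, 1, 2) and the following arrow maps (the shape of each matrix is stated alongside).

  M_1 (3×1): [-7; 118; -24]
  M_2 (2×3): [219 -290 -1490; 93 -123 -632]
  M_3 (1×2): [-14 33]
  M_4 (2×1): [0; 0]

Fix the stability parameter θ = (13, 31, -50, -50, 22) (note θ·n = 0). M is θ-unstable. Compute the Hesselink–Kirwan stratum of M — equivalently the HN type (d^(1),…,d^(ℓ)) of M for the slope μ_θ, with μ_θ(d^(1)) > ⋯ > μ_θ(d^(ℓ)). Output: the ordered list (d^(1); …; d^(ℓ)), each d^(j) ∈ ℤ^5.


Interval decomposition of M: I[1,4], I[2,2], I[2,3], I[5,5]^2.
HN type (ℓ=4): μ^(1)=31; μ^(2)=22; μ^(3)=-19/2; μ^(4)=-14

((0, 1, 0, 0, 0); (0, 0, 0, 0, 2); (0, 1, 1, 0, 0); (1, 1, 1, 1, 0))


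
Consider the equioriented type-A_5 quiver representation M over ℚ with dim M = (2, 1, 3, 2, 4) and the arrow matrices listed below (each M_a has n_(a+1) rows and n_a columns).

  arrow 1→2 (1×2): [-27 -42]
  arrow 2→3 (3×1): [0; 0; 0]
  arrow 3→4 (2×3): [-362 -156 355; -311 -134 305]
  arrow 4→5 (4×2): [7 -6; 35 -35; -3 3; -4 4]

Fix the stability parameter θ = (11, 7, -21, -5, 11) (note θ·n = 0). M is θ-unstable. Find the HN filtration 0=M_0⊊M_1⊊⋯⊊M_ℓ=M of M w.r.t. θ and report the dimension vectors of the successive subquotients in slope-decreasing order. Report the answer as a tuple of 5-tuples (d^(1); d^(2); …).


Barcode: M ≅ I[1,1], I[1,2], I[3,3], I[3,5]^2, I[5,5]^2. HN layers by μ_θ (4 steps, strictly decreasing):
  μ^(1)=11; μ^(2)=9; μ^(3)=-5; μ^(4)=-21

((1, 0, 0, 0, 4); (1, 1, 0, 0, 0); (0, 0, 0, 2, 0); (0, 0, 3, 0, 0))


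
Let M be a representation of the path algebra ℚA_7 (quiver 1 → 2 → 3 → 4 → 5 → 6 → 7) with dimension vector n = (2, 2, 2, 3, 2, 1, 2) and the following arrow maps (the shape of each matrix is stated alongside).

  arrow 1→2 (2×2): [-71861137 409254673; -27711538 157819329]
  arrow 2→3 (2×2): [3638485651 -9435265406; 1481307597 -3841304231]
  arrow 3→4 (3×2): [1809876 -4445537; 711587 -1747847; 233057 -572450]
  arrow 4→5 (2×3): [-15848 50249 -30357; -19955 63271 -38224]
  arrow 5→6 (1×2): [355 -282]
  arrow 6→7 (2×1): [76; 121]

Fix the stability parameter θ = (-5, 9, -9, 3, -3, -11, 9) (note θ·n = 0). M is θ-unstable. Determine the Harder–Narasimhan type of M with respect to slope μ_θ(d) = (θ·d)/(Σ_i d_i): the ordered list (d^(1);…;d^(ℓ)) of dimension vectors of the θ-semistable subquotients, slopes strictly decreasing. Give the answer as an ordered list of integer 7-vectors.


Barcode: M ≅ I[1,5], I[1,7], I[4,4], I[7,7]. HN layers by μ_θ (5 steps, strictly decreasing):
  μ^(1)=9; μ^(2)=3; μ^(3)=0; μ^(4)=-11/5; μ^(5)=-5

((0, 0, 0, 0, 0, 0, 2); (0, 0, 0, 1, 0, 0, 0); (0, 1, 1, 1, 1, 0, 0); (0, 1, 1, 1, 1, 1, 0); (2, 0, 0, 0, 0, 0, 0))


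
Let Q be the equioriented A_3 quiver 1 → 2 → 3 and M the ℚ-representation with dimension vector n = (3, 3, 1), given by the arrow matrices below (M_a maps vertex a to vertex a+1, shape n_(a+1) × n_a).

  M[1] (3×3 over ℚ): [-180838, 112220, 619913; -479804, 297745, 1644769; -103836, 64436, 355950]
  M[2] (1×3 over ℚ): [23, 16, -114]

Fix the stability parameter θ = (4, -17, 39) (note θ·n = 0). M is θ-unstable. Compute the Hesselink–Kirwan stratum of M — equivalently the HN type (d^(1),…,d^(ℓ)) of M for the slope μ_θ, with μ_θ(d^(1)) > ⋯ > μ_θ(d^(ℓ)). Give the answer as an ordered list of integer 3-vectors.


Interval decomposition of M: I[1,1], I[1,2], I[1,3], I[2,2].
HN type (ℓ=4): μ^(1)=39; μ^(2)=4; μ^(3)=-13/2; μ^(4)=-17

((0, 0, 1); (1, 0, 0); (2, 2, 0); (0, 1, 0))


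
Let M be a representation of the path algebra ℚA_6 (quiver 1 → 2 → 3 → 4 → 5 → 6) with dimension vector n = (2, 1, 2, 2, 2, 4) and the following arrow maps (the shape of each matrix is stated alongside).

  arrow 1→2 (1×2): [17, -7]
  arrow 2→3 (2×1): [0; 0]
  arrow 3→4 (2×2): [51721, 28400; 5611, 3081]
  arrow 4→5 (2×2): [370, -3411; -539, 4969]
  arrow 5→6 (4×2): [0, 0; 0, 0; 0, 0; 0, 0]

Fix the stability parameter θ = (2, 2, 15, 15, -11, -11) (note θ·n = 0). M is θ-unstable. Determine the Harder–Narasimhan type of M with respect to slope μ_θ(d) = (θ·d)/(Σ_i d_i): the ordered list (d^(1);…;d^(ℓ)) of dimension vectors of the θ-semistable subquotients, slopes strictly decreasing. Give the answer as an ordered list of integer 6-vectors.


Via rank(M_{q-1}∘⋯∘M_p): M ≅ I[1,1], I[1,2], I[3,5]^2, I[6,6]^4.
μ_θ-semistable layers: μ^(1)=19/3; μ^(2)=2; μ^(3)=-11

((0, 0, 2, 2, 2, 0); (2, 1, 0, 0, 0, 0); (0, 0, 0, 0, 0, 4))


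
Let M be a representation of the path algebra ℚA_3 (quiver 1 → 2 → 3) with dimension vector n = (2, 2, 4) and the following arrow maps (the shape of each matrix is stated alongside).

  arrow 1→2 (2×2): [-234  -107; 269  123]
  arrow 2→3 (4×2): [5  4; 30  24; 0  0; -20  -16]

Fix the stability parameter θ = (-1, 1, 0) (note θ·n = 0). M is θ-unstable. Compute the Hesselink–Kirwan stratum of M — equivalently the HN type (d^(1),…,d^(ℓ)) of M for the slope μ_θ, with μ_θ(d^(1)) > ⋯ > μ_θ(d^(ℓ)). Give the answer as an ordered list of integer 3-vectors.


Via rank(M_{q-1}∘⋯∘M_p): M ≅ I[1,2], I[1,3], I[3,3]^3.
μ_θ-semistable layers: μ^(1)=1; μ^(2)=1/2; μ^(3)=0; μ^(4)=-1

((0, 1, 0); (0, 1, 1); (0, 0, 3); (2, 0, 0))


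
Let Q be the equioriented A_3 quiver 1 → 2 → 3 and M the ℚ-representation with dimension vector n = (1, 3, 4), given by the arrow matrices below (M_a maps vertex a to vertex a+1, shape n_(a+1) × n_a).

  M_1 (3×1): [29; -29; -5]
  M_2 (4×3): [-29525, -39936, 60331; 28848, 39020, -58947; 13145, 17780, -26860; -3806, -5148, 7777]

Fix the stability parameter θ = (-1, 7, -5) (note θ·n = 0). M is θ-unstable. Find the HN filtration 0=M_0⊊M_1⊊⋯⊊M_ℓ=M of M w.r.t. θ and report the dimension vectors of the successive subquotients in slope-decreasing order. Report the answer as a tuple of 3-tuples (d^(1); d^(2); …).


Barcode: M ≅ I[1,3], I[2,2], I[2,3], I[3,3]^2. HN layers by μ_θ (4 steps, strictly decreasing):
  μ^(1)=7; μ^(2)=1; μ^(3)=-1; μ^(4)=-5

((0, 1, 0); (0, 2, 2); (1, 0, 0); (0, 0, 2))


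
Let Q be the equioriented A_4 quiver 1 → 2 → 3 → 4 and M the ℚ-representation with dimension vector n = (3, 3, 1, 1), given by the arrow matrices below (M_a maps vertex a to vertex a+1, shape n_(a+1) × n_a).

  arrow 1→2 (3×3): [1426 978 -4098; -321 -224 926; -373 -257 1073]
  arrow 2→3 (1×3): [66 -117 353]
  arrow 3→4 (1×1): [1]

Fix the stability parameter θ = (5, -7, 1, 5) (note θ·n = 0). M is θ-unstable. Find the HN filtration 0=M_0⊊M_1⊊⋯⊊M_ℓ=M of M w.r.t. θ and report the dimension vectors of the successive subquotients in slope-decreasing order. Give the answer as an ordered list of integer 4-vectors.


Interval decomposition of M: I[1,1], I[1,2], I[1,4], I[2,2].
HN type (ℓ=4): μ^(1)=5; μ^(2)=1; μ^(3)=-1; μ^(4)=-7

((1, 0, 0, 1); (0, 0, 1, 0); (2, 2, 0, 0); (0, 1, 0, 0))


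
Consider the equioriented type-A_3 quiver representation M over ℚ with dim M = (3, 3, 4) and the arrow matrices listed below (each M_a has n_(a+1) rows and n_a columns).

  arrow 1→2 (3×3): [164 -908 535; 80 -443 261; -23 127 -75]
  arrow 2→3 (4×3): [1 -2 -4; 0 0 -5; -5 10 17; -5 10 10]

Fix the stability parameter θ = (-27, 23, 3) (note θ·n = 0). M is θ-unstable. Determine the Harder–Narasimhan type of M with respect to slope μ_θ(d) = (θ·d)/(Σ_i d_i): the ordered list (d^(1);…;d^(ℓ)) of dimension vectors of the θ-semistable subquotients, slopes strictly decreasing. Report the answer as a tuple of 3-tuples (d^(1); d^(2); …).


Via rank(M_{q-1}∘⋯∘M_p): M ≅ I[1,2], I[1,3]^2, I[3,3]^2.
μ_θ-semistable layers: μ^(1)=23; μ^(2)=13; μ^(3)=3; μ^(4)=-27

((0, 1, 0); (0, 2, 2); (0, 0, 2); (3, 0, 0))


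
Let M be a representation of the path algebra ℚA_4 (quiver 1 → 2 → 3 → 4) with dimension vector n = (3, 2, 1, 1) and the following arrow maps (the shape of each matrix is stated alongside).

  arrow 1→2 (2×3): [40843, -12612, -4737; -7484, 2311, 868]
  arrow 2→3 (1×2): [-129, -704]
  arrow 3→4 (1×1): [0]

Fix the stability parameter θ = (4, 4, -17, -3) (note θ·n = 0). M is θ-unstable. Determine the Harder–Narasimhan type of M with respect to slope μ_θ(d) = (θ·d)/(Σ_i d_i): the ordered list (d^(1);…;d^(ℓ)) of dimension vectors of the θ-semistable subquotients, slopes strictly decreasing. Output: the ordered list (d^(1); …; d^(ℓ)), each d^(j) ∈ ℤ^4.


Barcode: M ≅ I[1,1], I[1,2], I[1,3], I[4,4]. HN layers by μ_θ (2 steps, strictly decreasing):
  μ^(1)=4; μ^(2)=-3

((2, 1, 0, 0); (1, 1, 1, 1))


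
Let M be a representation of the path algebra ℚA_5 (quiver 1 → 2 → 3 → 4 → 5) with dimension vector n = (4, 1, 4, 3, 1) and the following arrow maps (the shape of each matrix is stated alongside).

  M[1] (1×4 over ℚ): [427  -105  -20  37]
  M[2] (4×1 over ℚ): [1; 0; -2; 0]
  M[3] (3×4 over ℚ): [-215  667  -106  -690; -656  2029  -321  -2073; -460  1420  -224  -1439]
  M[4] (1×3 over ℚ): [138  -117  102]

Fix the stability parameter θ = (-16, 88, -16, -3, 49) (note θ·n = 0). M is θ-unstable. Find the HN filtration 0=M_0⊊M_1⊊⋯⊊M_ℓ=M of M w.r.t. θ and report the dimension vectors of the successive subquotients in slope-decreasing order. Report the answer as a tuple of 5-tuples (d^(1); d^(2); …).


Interval decomposition of M: I[1,1]^3, I[1,4], I[3,3], I[3,4], I[3,5].
HN type (ℓ=4): μ^(1)=49; μ^(2)=23; μ^(3)=-3; μ^(4)=-16

((0, 0, 0, 0, 1); (0, 1, 1, 1, 0); (0, 0, 0, 2, 0); (4, 0, 3, 0, 0))


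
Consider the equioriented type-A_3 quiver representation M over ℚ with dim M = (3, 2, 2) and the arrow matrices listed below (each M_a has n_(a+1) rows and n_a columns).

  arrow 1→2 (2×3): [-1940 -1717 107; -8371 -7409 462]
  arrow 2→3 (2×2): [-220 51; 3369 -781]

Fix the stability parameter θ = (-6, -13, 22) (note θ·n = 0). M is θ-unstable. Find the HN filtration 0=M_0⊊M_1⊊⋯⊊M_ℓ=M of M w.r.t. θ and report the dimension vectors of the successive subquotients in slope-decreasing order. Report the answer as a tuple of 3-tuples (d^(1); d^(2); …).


Via rank(M_{q-1}∘⋯∘M_p): M ≅ I[1,1], I[1,3]^2.
μ_θ-semistable layers: μ^(1)=22; μ^(2)=-6; μ^(3)=-19/2

((0, 0, 2); (1, 0, 0); (2, 2, 0))


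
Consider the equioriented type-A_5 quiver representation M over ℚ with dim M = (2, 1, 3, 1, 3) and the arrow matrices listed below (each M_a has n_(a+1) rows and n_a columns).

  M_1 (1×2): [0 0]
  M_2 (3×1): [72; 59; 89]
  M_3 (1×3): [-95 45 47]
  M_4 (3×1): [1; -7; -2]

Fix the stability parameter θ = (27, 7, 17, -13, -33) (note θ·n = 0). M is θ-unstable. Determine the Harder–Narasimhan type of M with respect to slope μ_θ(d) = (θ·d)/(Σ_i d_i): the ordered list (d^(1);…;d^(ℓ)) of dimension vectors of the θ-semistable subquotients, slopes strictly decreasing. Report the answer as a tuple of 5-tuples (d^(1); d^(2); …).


Barcode: M ≅ I[1,1]^2, I[2,5], I[3,3]^2, I[5,5]^2. HN layers by μ_θ (4 steps, strictly decreasing):
  μ^(1)=27; μ^(2)=17; μ^(3)=-11/2; μ^(4)=-33

((2, 0, 0, 0, 0); (0, 0, 2, 0, 0); (0, 1, 1, 1, 1); (0, 0, 0, 0, 2))


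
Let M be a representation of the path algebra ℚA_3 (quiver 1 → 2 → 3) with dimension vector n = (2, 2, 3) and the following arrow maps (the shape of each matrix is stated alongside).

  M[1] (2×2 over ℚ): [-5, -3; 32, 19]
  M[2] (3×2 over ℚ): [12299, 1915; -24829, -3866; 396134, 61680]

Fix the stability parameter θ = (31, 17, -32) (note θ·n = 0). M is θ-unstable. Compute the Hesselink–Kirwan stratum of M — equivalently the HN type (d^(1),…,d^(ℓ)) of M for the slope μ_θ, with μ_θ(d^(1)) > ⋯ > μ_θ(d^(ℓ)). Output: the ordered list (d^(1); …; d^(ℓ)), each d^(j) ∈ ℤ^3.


Interval decomposition of M: I[1,3]^2, I[3,3].
HN type (ℓ=2): μ^(1)=16/3; μ^(2)=-32

((2, 2, 2); (0, 0, 1))


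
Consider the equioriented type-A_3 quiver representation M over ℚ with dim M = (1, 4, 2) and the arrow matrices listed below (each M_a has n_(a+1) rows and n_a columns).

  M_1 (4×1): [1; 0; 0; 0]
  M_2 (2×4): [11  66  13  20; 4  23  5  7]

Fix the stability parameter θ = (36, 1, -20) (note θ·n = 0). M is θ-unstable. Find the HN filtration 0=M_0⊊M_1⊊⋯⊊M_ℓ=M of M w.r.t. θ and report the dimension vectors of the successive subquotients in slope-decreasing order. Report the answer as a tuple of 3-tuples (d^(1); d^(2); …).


Via rank(M_{q-1}∘⋯∘M_p): M ≅ I[1,3], I[2,2]^2, I[2,3].
μ_θ-semistable layers: μ^(1)=17/3; μ^(2)=1; μ^(3)=-19/2

((1, 1, 1); (0, 2, 0); (0, 1, 1))


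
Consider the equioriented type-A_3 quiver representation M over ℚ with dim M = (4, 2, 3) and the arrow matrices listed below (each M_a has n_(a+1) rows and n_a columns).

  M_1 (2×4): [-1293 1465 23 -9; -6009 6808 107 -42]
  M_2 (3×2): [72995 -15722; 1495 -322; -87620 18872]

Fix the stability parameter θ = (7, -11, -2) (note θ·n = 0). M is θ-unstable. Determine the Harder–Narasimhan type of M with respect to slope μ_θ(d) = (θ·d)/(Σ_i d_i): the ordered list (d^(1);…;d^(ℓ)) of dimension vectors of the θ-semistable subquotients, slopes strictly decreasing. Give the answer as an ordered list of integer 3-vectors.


Interval decomposition of M: I[1,1]^2, I[1,2], I[1,3], I[3,3]^2.
HN type (ℓ=2): μ^(1)=7; μ^(2)=-2

((2, 0, 0); (2, 2, 3))


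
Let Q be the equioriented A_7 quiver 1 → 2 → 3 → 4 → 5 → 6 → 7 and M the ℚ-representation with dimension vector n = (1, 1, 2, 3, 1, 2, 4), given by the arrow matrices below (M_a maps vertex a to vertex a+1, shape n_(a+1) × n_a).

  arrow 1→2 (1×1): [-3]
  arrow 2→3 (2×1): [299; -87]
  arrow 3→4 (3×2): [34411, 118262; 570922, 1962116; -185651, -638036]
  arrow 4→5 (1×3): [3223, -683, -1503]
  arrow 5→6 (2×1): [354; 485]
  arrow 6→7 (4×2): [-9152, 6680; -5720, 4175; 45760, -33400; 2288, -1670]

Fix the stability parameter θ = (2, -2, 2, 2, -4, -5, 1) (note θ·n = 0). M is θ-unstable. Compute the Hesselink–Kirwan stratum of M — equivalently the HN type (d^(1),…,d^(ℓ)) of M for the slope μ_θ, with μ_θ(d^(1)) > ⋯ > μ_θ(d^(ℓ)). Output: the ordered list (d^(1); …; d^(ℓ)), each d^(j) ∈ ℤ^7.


Via rank(M_{q-1}∘⋯∘M_p): M ≅ I[1,7], I[3,4], I[4,4], I[6,6], I[7,7]^3.
μ_θ-semistable layers: μ^(1)=2; μ^(2)=1; μ^(3)=-5/6; μ^(4)=-5

((0, 0, 1, 2, 0, 0, 0); (0, 0, 0, 0, 0, 0, 4); (1, 1, 1, 1, 1, 1, 0); (0, 0, 0, 0, 0, 1, 0))


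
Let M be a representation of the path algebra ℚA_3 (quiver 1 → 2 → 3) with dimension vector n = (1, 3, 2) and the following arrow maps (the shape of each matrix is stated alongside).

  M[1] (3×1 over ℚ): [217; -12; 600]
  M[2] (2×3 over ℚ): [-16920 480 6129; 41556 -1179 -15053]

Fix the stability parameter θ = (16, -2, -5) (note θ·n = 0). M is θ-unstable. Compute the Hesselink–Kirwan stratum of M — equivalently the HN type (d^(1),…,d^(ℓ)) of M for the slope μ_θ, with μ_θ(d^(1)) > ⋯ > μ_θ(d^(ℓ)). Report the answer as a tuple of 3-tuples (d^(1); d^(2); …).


Via rank(M_{q-1}∘⋯∘M_p): M ≅ I[1,2], I[2,3]^2.
μ_θ-semistable layers: μ^(1)=7; μ^(2)=-7/2

((1, 1, 0); (0, 2, 2))


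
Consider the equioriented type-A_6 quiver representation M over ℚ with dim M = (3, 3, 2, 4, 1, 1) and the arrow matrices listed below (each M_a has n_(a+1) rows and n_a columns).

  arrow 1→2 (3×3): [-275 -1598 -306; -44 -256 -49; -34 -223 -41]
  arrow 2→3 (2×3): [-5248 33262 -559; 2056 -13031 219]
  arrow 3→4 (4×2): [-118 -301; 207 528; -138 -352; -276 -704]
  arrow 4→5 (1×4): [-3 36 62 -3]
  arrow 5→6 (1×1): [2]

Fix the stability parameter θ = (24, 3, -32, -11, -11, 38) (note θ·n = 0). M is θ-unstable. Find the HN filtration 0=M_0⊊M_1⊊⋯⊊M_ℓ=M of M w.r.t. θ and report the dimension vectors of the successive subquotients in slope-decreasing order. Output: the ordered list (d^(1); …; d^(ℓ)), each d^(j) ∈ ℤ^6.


Via rank(M_{q-1}∘⋯∘M_p): M ≅ I[1,2], I[1,4], I[1,6], I[4,4]^2.
μ_θ-semistable layers: μ^(1)=38; μ^(2)=27/2; μ^(3)=-4; μ^(4)=-27/5; μ^(5)=-11

((0, 0, 0, 0, 0, 1); (1, 1, 0, 0, 0, 0); (1, 1, 1, 1, 0, 0); (1, 1, 1, 1, 1, 0); (0, 0, 0, 2, 0, 0))
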